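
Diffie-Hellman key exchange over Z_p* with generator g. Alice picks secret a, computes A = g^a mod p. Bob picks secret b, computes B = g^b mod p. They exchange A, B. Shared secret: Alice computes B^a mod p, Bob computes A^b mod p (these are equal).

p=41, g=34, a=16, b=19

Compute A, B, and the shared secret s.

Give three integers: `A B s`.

A = 34^16 mod 41  (bits of 16 = 10000)
  bit 0 = 1: r = r^2 * 34 mod 41 = 1^2 * 34 = 1*34 = 34
  bit 1 = 0: r = r^2 mod 41 = 34^2 = 8
  bit 2 = 0: r = r^2 mod 41 = 8^2 = 23
  bit 3 = 0: r = r^2 mod 41 = 23^2 = 37
  bit 4 = 0: r = r^2 mod 41 = 37^2 = 16
  -> A = 16
B = 34^19 mod 41  (bits of 19 = 10011)
  bit 0 = 1: r = r^2 * 34 mod 41 = 1^2 * 34 = 1*34 = 34
  bit 1 = 0: r = r^2 mod 41 = 34^2 = 8
  bit 2 = 0: r = r^2 mod 41 = 8^2 = 23
  bit 3 = 1: r = r^2 * 34 mod 41 = 23^2 * 34 = 37*34 = 28
  bit 4 = 1: r = r^2 * 34 mod 41 = 28^2 * 34 = 5*34 = 6
  -> B = 6
s = B^a = 6^16 mod 41  (bits of 16 = 10000)
  bit 0 = 1: r = r^2 * 6 mod 41 = 1^2 * 6 = 1*6 = 6
  bit 1 = 0: r = r^2 mod 41 = 6^2 = 36
  bit 2 = 0: r = r^2 mod 41 = 36^2 = 25
  bit 3 = 0: r = r^2 mod 41 = 25^2 = 10
  bit 4 = 0: r = r^2 mod 41 = 10^2 = 18
  -> s = B^a = 18

Answer: 16 6 18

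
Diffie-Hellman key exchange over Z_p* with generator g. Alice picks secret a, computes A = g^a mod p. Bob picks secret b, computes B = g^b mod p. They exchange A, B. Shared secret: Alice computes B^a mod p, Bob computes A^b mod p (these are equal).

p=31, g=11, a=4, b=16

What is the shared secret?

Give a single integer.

Answer: 9

Derivation:
A = 11^4 mod 31  (bits of 4 = 100)
  bit 0 = 1: r = r^2 * 11 mod 31 = 1^2 * 11 = 1*11 = 11
  bit 1 = 0: r = r^2 mod 31 = 11^2 = 28
  bit 2 = 0: r = r^2 mod 31 = 28^2 = 9
  -> A = 9
B = 11^16 mod 31  (bits of 16 = 10000)
  bit 0 = 1: r = r^2 * 11 mod 31 = 1^2 * 11 = 1*11 = 11
  bit 1 = 0: r = r^2 mod 31 = 11^2 = 28
  bit 2 = 0: r = r^2 mod 31 = 28^2 = 9
  bit 3 = 0: r = r^2 mod 31 = 9^2 = 19
  bit 4 = 0: r = r^2 mod 31 = 19^2 = 20
  -> B = 20
s = B^a = 20^4 mod 31  (bits of 4 = 100)
  bit 0 = 1: r = r^2 * 20 mod 31 = 1^2 * 20 = 1*20 = 20
  bit 1 = 0: r = r^2 mod 31 = 20^2 = 28
  bit 2 = 0: r = r^2 mod 31 = 28^2 = 9
  -> s = B^a = 9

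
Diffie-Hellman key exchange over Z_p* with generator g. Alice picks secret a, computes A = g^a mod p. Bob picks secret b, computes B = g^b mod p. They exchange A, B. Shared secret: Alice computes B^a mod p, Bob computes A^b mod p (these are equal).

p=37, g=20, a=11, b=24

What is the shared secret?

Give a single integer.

A = 20^11 mod 37  (bits of 11 = 1011)
  bit 0 = 1: r = r^2 * 20 mod 37 = 1^2 * 20 = 1*20 = 20
  bit 1 = 0: r = r^2 mod 37 = 20^2 = 30
  bit 2 = 1: r = r^2 * 20 mod 37 = 30^2 * 20 = 12*20 = 18
  bit 3 = 1: r = r^2 * 20 mod 37 = 18^2 * 20 = 28*20 = 5
  -> A = 5
B = 20^24 mod 37  (bits of 24 = 11000)
  bit 0 = 1: r = r^2 * 20 mod 37 = 1^2 * 20 = 1*20 = 20
  bit 1 = 1: r = r^2 * 20 mod 37 = 20^2 * 20 = 30*20 = 8
  bit 2 = 0: r = r^2 mod 37 = 8^2 = 27
  bit 3 = 0: r = r^2 mod 37 = 27^2 = 26
  bit 4 = 0: r = r^2 mod 37 = 26^2 = 10
  -> B = 10
s = B^a = 10^11 mod 37  (bits of 11 = 1011)
  bit 0 = 1: r = r^2 * 10 mod 37 = 1^2 * 10 = 1*10 = 10
  bit 1 = 0: r = r^2 mod 37 = 10^2 = 26
  bit 2 = 1: r = r^2 * 10 mod 37 = 26^2 * 10 = 10*10 = 26
  bit 3 = 1: r = r^2 * 10 mod 37 = 26^2 * 10 = 10*10 = 26
  -> s = B^a = 26

Answer: 26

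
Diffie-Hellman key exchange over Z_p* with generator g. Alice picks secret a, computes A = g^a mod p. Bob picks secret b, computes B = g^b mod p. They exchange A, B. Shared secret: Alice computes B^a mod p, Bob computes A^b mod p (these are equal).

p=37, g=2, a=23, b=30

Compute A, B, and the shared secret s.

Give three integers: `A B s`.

A = 2^23 mod 37  (bits of 23 = 10111)
  bit 0 = 1: r = r^2 * 2 mod 37 = 1^2 * 2 = 1*2 = 2
  bit 1 = 0: r = r^2 mod 37 = 2^2 = 4
  bit 2 = 1: r = r^2 * 2 mod 37 = 4^2 * 2 = 16*2 = 32
  bit 3 = 1: r = r^2 * 2 mod 37 = 32^2 * 2 = 25*2 = 13
  bit 4 = 1: r = r^2 * 2 mod 37 = 13^2 * 2 = 21*2 = 5
  -> A = 5
B = 2^30 mod 37  (bits of 30 = 11110)
  bit 0 = 1: r = r^2 * 2 mod 37 = 1^2 * 2 = 1*2 = 2
  bit 1 = 1: r = r^2 * 2 mod 37 = 2^2 * 2 = 4*2 = 8
  bit 2 = 1: r = r^2 * 2 mod 37 = 8^2 * 2 = 27*2 = 17
  bit 3 = 1: r = r^2 * 2 mod 37 = 17^2 * 2 = 30*2 = 23
  bit 4 = 0: r = r^2 mod 37 = 23^2 = 11
  -> B = 11
s = B^a = 11^23 mod 37  (bits of 23 = 10111)
  bit 0 = 1: r = r^2 * 11 mod 37 = 1^2 * 11 = 1*11 = 11
  bit 1 = 0: r = r^2 mod 37 = 11^2 = 10
  bit 2 = 1: r = r^2 * 11 mod 37 = 10^2 * 11 = 26*11 = 27
  bit 3 = 1: r = r^2 * 11 mod 37 = 27^2 * 11 = 26*11 = 27
  bit 4 = 1: r = r^2 * 11 mod 37 = 27^2 * 11 = 26*11 = 27
  -> s = B^a = 27

Answer: 5 11 27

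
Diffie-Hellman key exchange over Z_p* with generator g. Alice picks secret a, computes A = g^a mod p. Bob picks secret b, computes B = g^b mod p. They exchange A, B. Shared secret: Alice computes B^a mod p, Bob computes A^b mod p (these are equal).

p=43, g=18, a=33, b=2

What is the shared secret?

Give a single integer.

A = 18^33 mod 43  (bits of 33 = 100001)
  bit 0 = 1: r = r^2 * 18 mod 43 = 1^2 * 18 = 1*18 = 18
  bit 1 = 0: r = r^2 mod 43 = 18^2 = 23
  bit 2 = 0: r = r^2 mod 43 = 23^2 = 13
  bit 3 = 0: r = r^2 mod 43 = 13^2 = 40
  bit 4 = 0: r = r^2 mod 43 = 40^2 = 9
  bit 5 = 1: r = r^2 * 18 mod 43 = 9^2 * 18 = 38*18 = 39
  -> A = 39
B = 18^2 mod 43  (bits of 2 = 10)
  bit 0 = 1: r = r^2 * 18 mod 43 = 1^2 * 18 = 1*18 = 18
  bit 1 = 0: r = r^2 mod 43 = 18^2 = 23
  -> B = 23
s = B^a = 23^33 mod 43  (bits of 33 = 100001)
  bit 0 = 1: r = r^2 * 23 mod 43 = 1^2 * 23 = 1*23 = 23
  bit 1 = 0: r = r^2 mod 43 = 23^2 = 13
  bit 2 = 0: r = r^2 mod 43 = 13^2 = 40
  bit 3 = 0: r = r^2 mod 43 = 40^2 = 9
  bit 4 = 0: r = r^2 mod 43 = 9^2 = 38
  bit 5 = 1: r = r^2 * 23 mod 43 = 38^2 * 23 = 25*23 = 16
  -> s = B^a = 16

Answer: 16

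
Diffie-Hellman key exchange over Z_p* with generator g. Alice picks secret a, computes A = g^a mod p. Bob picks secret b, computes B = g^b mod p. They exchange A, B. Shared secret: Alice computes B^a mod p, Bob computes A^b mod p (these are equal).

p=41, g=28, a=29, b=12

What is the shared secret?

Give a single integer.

Answer: 31

Derivation:
A = 28^29 mod 41  (bits of 29 = 11101)
  bit 0 = 1: r = r^2 * 28 mod 41 = 1^2 * 28 = 1*28 = 28
  bit 1 = 1: r = r^2 * 28 mod 41 = 28^2 * 28 = 5*28 = 17
  bit 2 = 1: r = r^2 * 28 mod 41 = 17^2 * 28 = 2*28 = 15
  bit 3 = 0: r = r^2 mod 41 = 15^2 = 20
  bit 4 = 1: r = r^2 * 28 mod 41 = 20^2 * 28 = 31*28 = 7
  -> A = 7
B = 28^12 mod 41  (bits of 12 = 1100)
  bit 0 = 1: r = r^2 * 28 mod 41 = 1^2 * 28 = 1*28 = 28
  bit 1 = 1: r = r^2 * 28 mod 41 = 28^2 * 28 = 5*28 = 17
  bit 2 = 0: r = r^2 mod 41 = 17^2 = 2
  bit 3 = 0: r = r^2 mod 41 = 2^2 = 4
  -> B = 4
s = B^a = 4^29 mod 41  (bits of 29 = 11101)
  bit 0 = 1: r = r^2 * 4 mod 41 = 1^2 * 4 = 1*4 = 4
  bit 1 = 1: r = r^2 * 4 mod 41 = 4^2 * 4 = 16*4 = 23
  bit 2 = 1: r = r^2 * 4 mod 41 = 23^2 * 4 = 37*4 = 25
  bit 3 = 0: r = r^2 mod 41 = 25^2 = 10
  bit 4 = 1: r = r^2 * 4 mod 41 = 10^2 * 4 = 18*4 = 31
  -> s = B^a = 31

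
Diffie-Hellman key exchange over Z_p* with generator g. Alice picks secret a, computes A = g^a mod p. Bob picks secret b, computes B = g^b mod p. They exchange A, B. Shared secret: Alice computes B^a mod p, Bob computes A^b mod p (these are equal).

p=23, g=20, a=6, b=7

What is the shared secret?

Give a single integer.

Answer: 18

Derivation:
A = 20^6 mod 23  (bits of 6 = 110)
  bit 0 = 1: r = r^2 * 20 mod 23 = 1^2 * 20 = 1*20 = 20
  bit 1 = 1: r = r^2 * 20 mod 23 = 20^2 * 20 = 9*20 = 19
  bit 2 = 0: r = r^2 mod 23 = 19^2 = 16
  -> A = 16
B = 20^7 mod 23  (bits of 7 = 111)
  bit 0 = 1: r = r^2 * 20 mod 23 = 1^2 * 20 = 1*20 = 20
  bit 1 = 1: r = r^2 * 20 mod 23 = 20^2 * 20 = 9*20 = 19
  bit 2 = 1: r = r^2 * 20 mod 23 = 19^2 * 20 = 16*20 = 21
  -> B = 21
s = B^a = 21^6 mod 23  (bits of 6 = 110)
  bit 0 = 1: r = r^2 * 21 mod 23 = 1^2 * 21 = 1*21 = 21
  bit 1 = 1: r = r^2 * 21 mod 23 = 21^2 * 21 = 4*21 = 15
  bit 2 = 0: r = r^2 mod 23 = 15^2 = 18
  -> s = B^a = 18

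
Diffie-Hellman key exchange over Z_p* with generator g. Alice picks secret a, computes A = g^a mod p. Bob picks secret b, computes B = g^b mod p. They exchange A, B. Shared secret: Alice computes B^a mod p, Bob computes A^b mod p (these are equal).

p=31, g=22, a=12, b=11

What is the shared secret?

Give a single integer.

Answer: 2

Derivation:
A = 22^12 mod 31  (bits of 12 = 1100)
  bit 0 = 1: r = r^2 * 22 mod 31 = 1^2 * 22 = 1*22 = 22
  bit 1 = 1: r = r^2 * 22 mod 31 = 22^2 * 22 = 19*22 = 15
  bit 2 = 0: r = r^2 mod 31 = 15^2 = 8
  bit 3 = 0: r = r^2 mod 31 = 8^2 = 2
  -> A = 2
B = 22^11 mod 31  (bits of 11 = 1011)
  bit 0 = 1: r = r^2 * 22 mod 31 = 1^2 * 22 = 1*22 = 22
  bit 1 = 0: r = r^2 mod 31 = 22^2 = 19
  bit 2 = 1: r = r^2 * 22 mod 31 = 19^2 * 22 = 20*22 = 6
  bit 3 = 1: r = r^2 * 22 mod 31 = 6^2 * 22 = 5*22 = 17
  -> B = 17
s = B^a = 17^12 mod 31  (bits of 12 = 1100)
  bit 0 = 1: r = r^2 * 17 mod 31 = 1^2 * 17 = 1*17 = 17
  bit 1 = 1: r = r^2 * 17 mod 31 = 17^2 * 17 = 10*17 = 15
  bit 2 = 0: r = r^2 mod 31 = 15^2 = 8
  bit 3 = 0: r = r^2 mod 31 = 8^2 = 2
  -> s = B^a = 2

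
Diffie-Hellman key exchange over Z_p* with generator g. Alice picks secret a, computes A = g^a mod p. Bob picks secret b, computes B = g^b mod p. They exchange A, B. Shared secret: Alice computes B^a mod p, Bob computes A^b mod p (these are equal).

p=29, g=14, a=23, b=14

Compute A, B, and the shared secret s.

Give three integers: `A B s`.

A = 14^23 mod 29  (bits of 23 = 10111)
  bit 0 = 1: r = r^2 * 14 mod 29 = 1^2 * 14 = 1*14 = 14
  bit 1 = 0: r = r^2 mod 29 = 14^2 = 22
  bit 2 = 1: r = r^2 * 14 mod 29 = 22^2 * 14 = 20*14 = 19
  bit 3 = 1: r = r^2 * 14 mod 29 = 19^2 * 14 = 13*14 = 8
  bit 4 = 1: r = r^2 * 14 mod 29 = 8^2 * 14 = 6*14 = 26
  -> A = 26
B = 14^14 mod 29  (bits of 14 = 1110)
  bit 0 = 1: r = r^2 * 14 mod 29 = 1^2 * 14 = 1*14 = 14
  bit 1 = 1: r = r^2 * 14 mod 29 = 14^2 * 14 = 22*14 = 18
  bit 2 = 1: r = r^2 * 14 mod 29 = 18^2 * 14 = 5*14 = 12
  bit 3 = 0: r = r^2 mod 29 = 12^2 = 28
  -> B = 28
s = B^a = 28^23 mod 29  (bits of 23 = 10111)
  bit 0 = 1: r = r^2 * 28 mod 29 = 1^2 * 28 = 1*28 = 28
  bit 1 = 0: r = r^2 mod 29 = 28^2 = 1
  bit 2 = 1: r = r^2 * 28 mod 29 = 1^2 * 28 = 1*28 = 28
  bit 3 = 1: r = r^2 * 28 mod 29 = 28^2 * 28 = 1*28 = 28
  bit 4 = 1: r = r^2 * 28 mod 29 = 28^2 * 28 = 1*28 = 28
  -> s = B^a = 28

Answer: 26 28 28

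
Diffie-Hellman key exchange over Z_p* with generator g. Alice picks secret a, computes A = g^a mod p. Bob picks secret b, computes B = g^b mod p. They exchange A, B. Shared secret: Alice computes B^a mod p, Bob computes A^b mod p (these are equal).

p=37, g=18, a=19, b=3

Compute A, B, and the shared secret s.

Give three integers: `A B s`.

A = 18^19 mod 37  (bits of 19 = 10011)
  bit 0 = 1: r = r^2 * 18 mod 37 = 1^2 * 18 = 1*18 = 18
  bit 1 = 0: r = r^2 mod 37 = 18^2 = 28
  bit 2 = 0: r = r^2 mod 37 = 28^2 = 7
  bit 3 = 1: r = r^2 * 18 mod 37 = 7^2 * 18 = 12*18 = 31
  bit 4 = 1: r = r^2 * 18 mod 37 = 31^2 * 18 = 36*18 = 19
  -> A = 19
B = 18^3 mod 37  (bits of 3 = 11)
  bit 0 = 1: r = r^2 * 18 mod 37 = 1^2 * 18 = 1*18 = 18
  bit 1 = 1: r = r^2 * 18 mod 37 = 18^2 * 18 = 28*18 = 23
  -> B = 23
s = B^a = 23^19 mod 37  (bits of 19 = 10011)
  bit 0 = 1: r = r^2 * 23 mod 37 = 1^2 * 23 = 1*23 = 23
  bit 1 = 0: r = r^2 mod 37 = 23^2 = 11
  bit 2 = 0: r = r^2 mod 37 = 11^2 = 10
  bit 3 = 1: r = r^2 * 23 mod 37 = 10^2 * 23 = 26*23 = 6
  bit 4 = 1: r = r^2 * 23 mod 37 = 6^2 * 23 = 36*23 = 14
  -> s = B^a = 14

Answer: 19 23 14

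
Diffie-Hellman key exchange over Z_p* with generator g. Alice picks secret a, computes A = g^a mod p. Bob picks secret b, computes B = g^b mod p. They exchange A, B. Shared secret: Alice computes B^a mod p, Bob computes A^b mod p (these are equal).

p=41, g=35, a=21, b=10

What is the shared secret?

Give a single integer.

A = 35^21 mod 41  (bits of 21 = 10101)
  bit 0 = 1: r = r^2 * 35 mod 41 = 1^2 * 35 = 1*35 = 35
  bit 1 = 0: r = r^2 mod 41 = 35^2 = 36
  bit 2 = 1: r = r^2 * 35 mod 41 = 36^2 * 35 = 25*35 = 14
  bit 3 = 0: r = r^2 mod 41 = 14^2 = 32
  bit 4 = 1: r = r^2 * 35 mod 41 = 32^2 * 35 = 40*35 = 6
  -> A = 6
B = 35^10 mod 41  (bits of 10 = 1010)
  bit 0 = 1: r = r^2 * 35 mod 41 = 1^2 * 35 = 1*35 = 35
  bit 1 = 0: r = r^2 mod 41 = 35^2 = 36
  bit 2 = 1: r = r^2 * 35 mod 41 = 36^2 * 35 = 25*35 = 14
  bit 3 = 0: r = r^2 mod 41 = 14^2 = 32
  -> B = 32
s = B^a = 32^21 mod 41  (bits of 21 = 10101)
  bit 0 = 1: r = r^2 * 32 mod 41 = 1^2 * 32 = 1*32 = 32
  bit 1 = 0: r = r^2 mod 41 = 32^2 = 40
  bit 2 = 1: r = r^2 * 32 mod 41 = 40^2 * 32 = 1*32 = 32
  bit 3 = 0: r = r^2 mod 41 = 32^2 = 40
  bit 4 = 1: r = r^2 * 32 mod 41 = 40^2 * 32 = 1*32 = 32
  -> s = B^a = 32

Answer: 32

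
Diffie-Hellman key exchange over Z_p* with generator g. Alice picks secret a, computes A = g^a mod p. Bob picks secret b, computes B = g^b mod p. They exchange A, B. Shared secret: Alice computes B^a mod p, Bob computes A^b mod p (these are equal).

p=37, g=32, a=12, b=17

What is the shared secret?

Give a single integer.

A = 32^12 mod 37  (bits of 12 = 1100)
  bit 0 = 1: r = r^2 * 32 mod 37 = 1^2 * 32 = 1*32 = 32
  bit 1 = 1: r = r^2 * 32 mod 37 = 32^2 * 32 = 25*32 = 23
  bit 2 = 0: r = r^2 mod 37 = 23^2 = 11
  bit 3 = 0: r = r^2 mod 37 = 11^2 = 10
  -> A = 10
B = 32^17 mod 37  (bits of 17 = 10001)
  bit 0 = 1: r = r^2 * 32 mod 37 = 1^2 * 32 = 1*32 = 32
  bit 1 = 0: r = r^2 mod 37 = 32^2 = 25
  bit 2 = 0: r = r^2 mod 37 = 25^2 = 33
  bit 3 = 0: r = r^2 mod 37 = 33^2 = 16
  bit 4 = 1: r = r^2 * 32 mod 37 = 16^2 * 32 = 34*32 = 15
  -> B = 15
s = B^a = 15^12 mod 37  (bits of 12 = 1100)
  bit 0 = 1: r = r^2 * 15 mod 37 = 1^2 * 15 = 1*15 = 15
  bit 1 = 1: r = r^2 * 15 mod 37 = 15^2 * 15 = 3*15 = 8
  bit 2 = 0: r = r^2 mod 37 = 8^2 = 27
  bit 3 = 0: r = r^2 mod 37 = 27^2 = 26
  -> s = B^a = 26

Answer: 26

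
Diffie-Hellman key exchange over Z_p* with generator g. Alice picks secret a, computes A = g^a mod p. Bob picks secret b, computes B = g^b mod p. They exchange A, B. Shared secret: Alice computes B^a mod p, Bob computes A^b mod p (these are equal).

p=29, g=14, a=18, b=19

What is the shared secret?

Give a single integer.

A = 14^18 mod 29  (bits of 18 = 10010)
  bit 0 = 1: r = r^2 * 14 mod 29 = 1^2 * 14 = 1*14 = 14
  bit 1 = 0: r = r^2 mod 29 = 14^2 = 22
  bit 2 = 0: r = r^2 mod 29 = 22^2 = 20
  bit 3 = 1: r = r^2 * 14 mod 29 = 20^2 * 14 = 23*14 = 3
  bit 4 = 0: r = r^2 mod 29 = 3^2 = 9
  -> A = 9
B = 14^19 mod 29  (bits of 19 = 10011)
  bit 0 = 1: r = r^2 * 14 mod 29 = 1^2 * 14 = 1*14 = 14
  bit 1 = 0: r = r^2 mod 29 = 14^2 = 22
  bit 2 = 0: r = r^2 mod 29 = 22^2 = 20
  bit 3 = 1: r = r^2 * 14 mod 29 = 20^2 * 14 = 23*14 = 3
  bit 4 = 1: r = r^2 * 14 mod 29 = 3^2 * 14 = 9*14 = 10
  -> B = 10
s = B^a = 10^18 mod 29  (bits of 18 = 10010)
  bit 0 = 1: r = r^2 * 10 mod 29 = 1^2 * 10 = 1*10 = 10
  bit 1 = 0: r = r^2 mod 29 = 10^2 = 13
  bit 2 = 0: r = r^2 mod 29 = 13^2 = 24
  bit 3 = 1: r = r^2 * 10 mod 29 = 24^2 * 10 = 25*10 = 18
  bit 4 = 0: r = r^2 mod 29 = 18^2 = 5
  -> s = B^a = 5

Answer: 5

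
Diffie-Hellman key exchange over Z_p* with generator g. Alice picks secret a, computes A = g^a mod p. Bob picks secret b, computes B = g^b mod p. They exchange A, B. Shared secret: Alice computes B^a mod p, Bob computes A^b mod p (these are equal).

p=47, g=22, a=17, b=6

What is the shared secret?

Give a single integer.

A = 22^17 mod 47  (bits of 17 = 10001)
  bit 0 = 1: r = r^2 * 22 mod 47 = 1^2 * 22 = 1*22 = 22
  bit 1 = 0: r = r^2 mod 47 = 22^2 = 14
  bit 2 = 0: r = r^2 mod 47 = 14^2 = 8
  bit 3 = 0: r = r^2 mod 47 = 8^2 = 17
  bit 4 = 1: r = r^2 * 22 mod 47 = 17^2 * 22 = 7*22 = 13
  -> A = 13
B = 22^6 mod 47  (bits of 6 = 110)
  bit 0 = 1: r = r^2 * 22 mod 47 = 1^2 * 22 = 1*22 = 22
  bit 1 = 1: r = r^2 * 22 mod 47 = 22^2 * 22 = 14*22 = 26
  bit 2 = 0: r = r^2 mod 47 = 26^2 = 18
  -> B = 18
s = B^a = 18^17 mod 47  (bits of 17 = 10001)
  bit 0 = 1: r = r^2 * 18 mod 47 = 1^2 * 18 = 1*18 = 18
  bit 1 = 0: r = r^2 mod 47 = 18^2 = 42
  bit 2 = 0: r = r^2 mod 47 = 42^2 = 25
  bit 3 = 0: r = r^2 mod 47 = 25^2 = 14
  bit 4 = 1: r = r^2 * 18 mod 47 = 14^2 * 18 = 8*18 = 3
  -> s = B^a = 3

Answer: 3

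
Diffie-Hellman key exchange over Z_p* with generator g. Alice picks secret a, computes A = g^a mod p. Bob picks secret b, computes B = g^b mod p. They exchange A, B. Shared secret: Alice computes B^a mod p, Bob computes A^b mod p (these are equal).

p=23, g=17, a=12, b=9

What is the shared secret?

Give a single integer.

Answer: 16

Derivation:
A = 17^12 mod 23  (bits of 12 = 1100)
  bit 0 = 1: r = r^2 * 17 mod 23 = 1^2 * 17 = 1*17 = 17
  bit 1 = 1: r = r^2 * 17 mod 23 = 17^2 * 17 = 13*17 = 14
  bit 2 = 0: r = r^2 mod 23 = 14^2 = 12
  bit 3 = 0: r = r^2 mod 23 = 12^2 = 6
  -> A = 6
B = 17^9 mod 23  (bits of 9 = 1001)
  bit 0 = 1: r = r^2 * 17 mod 23 = 1^2 * 17 = 1*17 = 17
  bit 1 = 0: r = r^2 mod 23 = 17^2 = 13
  bit 2 = 0: r = r^2 mod 23 = 13^2 = 8
  bit 3 = 1: r = r^2 * 17 mod 23 = 8^2 * 17 = 18*17 = 7
  -> B = 7
s = B^a = 7^12 mod 23  (bits of 12 = 1100)
  bit 0 = 1: r = r^2 * 7 mod 23 = 1^2 * 7 = 1*7 = 7
  bit 1 = 1: r = r^2 * 7 mod 23 = 7^2 * 7 = 3*7 = 21
  bit 2 = 0: r = r^2 mod 23 = 21^2 = 4
  bit 3 = 0: r = r^2 mod 23 = 4^2 = 16
  -> s = B^a = 16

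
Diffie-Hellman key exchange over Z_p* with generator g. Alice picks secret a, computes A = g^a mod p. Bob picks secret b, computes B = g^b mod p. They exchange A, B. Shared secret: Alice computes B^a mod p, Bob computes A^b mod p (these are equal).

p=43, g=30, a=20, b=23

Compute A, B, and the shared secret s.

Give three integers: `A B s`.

Answer: 10 3 14

Derivation:
A = 30^20 mod 43  (bits of 20 = 10100)
  bit 0 = 1: r = r^2 * 30 mod 43 = 1^2 * 30 = 1*30 = 30
  bit 1 = 0: r = r^2 mod 43 = 30^2 = 40
  bit 2 = 1: r = r^2 * 30 mod 43 = 40^2 * 30 = 9*30 = 12
  bit 3 = 0: r = r^2 mod 43 = 12^2 = 15
  bit 4 = 0: r = r^2 mod 43 = 15^2 = 10
  -> A = 10
B = 30^23 mod 43  (bits of 23 = 10111)
  bit 0 = 1: r = r^2 * 30 mod 43 = 1^2 * 30 = 1*30 = 30
  bit 1 = 0: r = r^2 mod 43 = 30^2 = 40
  bit 2 = 1: r = r^2 * 30 mod 43 = 40^2 * 30 = 9*30 = 12
  bit 3 = 1: r = r^2 * 30 mod 43 = 12^2 * 30 = 15*30 = 20
  bit 4 = 1: r = r^2 * 30 mod 43 = 20^2 * 30 = 13*30 = 3
  -> B = 3
s = B^a = 3^20 mod 43  (bits of 20 = 10100)
  bit 0 = 1: r = r^2 * 3 mod 43 = 1^2 * 3 = 1*3 = 3
  bit 1 = 0: r = r^2 mod 43 = 3^2 = 9
  bit 2 = 1: r = r^2 * 3 mod 43 = 9^2 * 3 = 38*3 = 28
  bit 3 = 0: r = r^2 mod 43 = 28^2 = 10
  bit 4 = 0: r = r^2 mod 43 = 10^2 = 14
  -> s = B^a = 14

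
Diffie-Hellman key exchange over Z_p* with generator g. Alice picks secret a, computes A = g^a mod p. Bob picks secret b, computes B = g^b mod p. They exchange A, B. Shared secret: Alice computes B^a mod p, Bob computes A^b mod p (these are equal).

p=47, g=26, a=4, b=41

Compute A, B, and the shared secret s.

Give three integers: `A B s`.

Answer: 42 30 2

Derivation:
A = 26^4 mod 47  (bits of 4 = 100)
  bit 0 = 1: r = r^2 * 26 mod 47 = 1^2 * 26 = 1*26 = 26
  bit 1 = 0: r = r^2 mod 47 = 26^2 = 18
  bit 2 = 0: r = r^2 mod 47 = 18^2 = 42
  -> A = 42
B = 26^41 mod 47  (bits of 41 = 101001)
  bit 0 = 1: r = r^2 * 26 mod 47 = 1^2 * 26 = 1*26 = 26
  bit 1 = 0: r = r^2 mod 47 = 26^2 = 18
  bit 2 = 1: r = r^2 * 26 mod 47 = 18^2 * 26 = 42*26 = 11
  bit 3 = 0: r = r^2 mod 47 = 11^2 = 27
  bit 4 = 0: r = r^2 mod 47 = 27^2 = 24
  bit 5 = 1: r = r^2 * 26 mod 47 = 24^2 * 26 = 12*26 = 30
  -> B = 30
s = B^a = 30^4 mod 47  (bits of 4 = 100)
  bit 0 = 1: r = r^2 * 30 mod 47 = 1^2 * 30 = 1*30 = 30
  bit 1 = 0: r = r^2 mod 47 = 30^2 = 7
  bit 2 = 0: r = r^2 mod 47 = 7^2 = 2
  -> s = B^a = 2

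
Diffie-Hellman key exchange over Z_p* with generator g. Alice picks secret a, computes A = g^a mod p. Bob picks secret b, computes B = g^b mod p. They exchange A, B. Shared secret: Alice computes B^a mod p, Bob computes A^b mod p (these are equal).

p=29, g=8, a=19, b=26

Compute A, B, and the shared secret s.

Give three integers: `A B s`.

Answer: 2 5 22

Derivation:
A = 8^19 mod 29  (bits of 19 = 10011)
  bit 0 = 1: r = r^2 * 8 mod 29 = 1^2 * 8 = 1*8 = 8
  bit 1 = 0: r = r^2 mod 29 = 8^2 = 6
  bit 2 = 0: r = r^2 mod 29 = 6^2 = 7
  bit 3 = 1: r = r^2 * 8 mod 29 = 7^2 * 8 = 20*8 = 15
  bit 4 = 1: r = r^2 * 8 mod 29 = 15^2 * 8 = 22*8 = 2
  -> A = 2
B = 8^26 mod 29  (bits of 26 = 11010)
  bit 0 = 1: r = r^2 * 8 mod 29 = 1^2 * 8 = 1*8 = 8
  bit 1 = 1: r = r^2 * 8 mod 29 = 8^2 * 8 = 6*8 = 19
  bit 2 = 0: r = r^2 mod 29 = 19^2 = 13
  bit 3 = 1: r = r^2 * 8 mod 29 = 13^2 * 8 = 24*8 = 18
  bit 4 = 0: r = r^2 mod 29 = 18^2 = 5
  -> B = 5
s = B^a = 5^19 mod 29  (bits of 19 = 10011)
  bit 0 = 1: r = r^2 * 5 mod 29 = 1^2 * 5 = 1*5 = 5
  bit 1 = 0: r = r^2 mod 29 = 5^2 = 25
  bit 2 = 0: r = r^2 mod 29 = 25^2 = 16
  bit 3 = 1: r = r^2 * 5 mod 29 = 16^2 * 5 = 24*5 = 4
  bit 4 = 1: r = r^2 * 5 mod 29 = 4^2 * 5 = 16*5 = 22
  -> s = B^a = 22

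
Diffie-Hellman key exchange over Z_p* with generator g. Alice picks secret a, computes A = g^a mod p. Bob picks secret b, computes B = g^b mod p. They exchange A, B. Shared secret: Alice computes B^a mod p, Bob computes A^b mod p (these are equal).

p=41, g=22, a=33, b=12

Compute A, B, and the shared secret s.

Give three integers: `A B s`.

A = 22^33 mod 41  (bits of 33 = 100001)
  bit 0 = 1: r = r^2 * 22 mod 41 = 1^2 * 22 = 1*22 = 22
  bit 1 = 0: r = r^2 mod 41 = 22^2 = 33
  bit 2 = 0: r = r^2 mod 41 = 33^2 = 23
  bit 3 = 0: r = r^2 mod 41 = 23^2 = 37
  bit 4 = 0: r = r^2 mod 41 = 37^2 = 16
  bit 5 = 1: r = r^2 * 22 mod 41 = 16^2 * 22 = 10*22 = 15
  -> A = 15
B = 22^12 mod 41  (bits of 12 = 1100)
  bit 0 = 1: r = r^2 * 22 mod 41 = 1^2 * 22 = 1*22 = 22
  bit 1 = 1: r = r^2 * 22 mod 41 = 22^2 * 22 = 33*22 = 29
  bit 2 = 0: r = r^2 mod 41 = 29^2 = 21
  bit 3 = 0: r = r^2 mod 41 = 21^2 = 31
  -> B = 31
s = B^a = 31^33 mod 41  (bits of 33 = 100001)
  bit 0 = 1: r = r^2 * 31 mod 41 = 1^2 * 31 = 1*31 = 31
  bit 1 = 0: r = r^2 mod 41 = 31^2 = 18
  bit 2 = 0: r = r^2 mod 41 = 18^2 = 37
  bit 3 = 0: r = r^2 mod 41 = 37^2 = 16
  bit 4 = 0: r = r^2 mod 41 = 16^2 = 10
  bit 5 = 1: r = r^2 * 31 mod 41 = 10^2 * 31 = 18*31 = 25
  -> s = B^a = 25

Answer: 15 31 25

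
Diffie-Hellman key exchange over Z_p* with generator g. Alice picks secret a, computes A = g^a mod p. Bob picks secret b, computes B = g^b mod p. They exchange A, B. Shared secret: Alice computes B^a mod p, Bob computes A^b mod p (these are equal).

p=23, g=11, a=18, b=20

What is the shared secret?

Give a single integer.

Answer: 8

Derivation:
A = 11^18 mod 23  (bits of 18 = 10010)
  bit 0 = 1: r = r^2 * 11 mod 23 = 1^2 * 11 = 1*11 = 11
  bit 1 = 0: r = r^2 mod 23 = 11^2 = 6
  bit 2 = 0: r = r^2 mod 23 = 6^2 = 13
  bit 3 = 1: r = r^2 * 11 mod 23 = 13^2 * 11 = 8*11 = 19
  bit 4 = 0: r = r^2 mod 23 = 19^2 = 16
  -> A = 16
B = 11^20 mod 23  (bits of 20 = 10100)
  bit 0 = 1: r = r^2 * 11 mod 23 = 1^2 * 11 = 1*11 = 11
  bit 1 = 0: r = r^2 mod 23 = 11^2 = 6
  bit 2 = 1: r = r^2 * 11 mod 23 = 6^2 * 11 = 13*11 = 5
  bit 3 = 0: r = r^2 mod 23 = 5^2 = 2
  bit 4 = 0: r = r^2 mod 23 = 2^2 = 4
  -> B = 4
s = B^a = 4^18 mod 23  (bits of 18 = 10010)
  bit 0 = 1: r = r^2 * 4 mod 23 = 1^2 * 4 = 1*4 = 4
  bit 1 = 0: r = r^2 mod 23 = 4^2 = 16
  bit 2 = 0: r = r^2 mod 23 = 16^2 = 3
  bit 3 = 1: r = r^2 * 4 mod 23 = 3^2 * 4 = 9*4 = 13
  bit 4 = 0: r = r^2 mod 23 = 13^2 = 8
  -> s = B^a = 8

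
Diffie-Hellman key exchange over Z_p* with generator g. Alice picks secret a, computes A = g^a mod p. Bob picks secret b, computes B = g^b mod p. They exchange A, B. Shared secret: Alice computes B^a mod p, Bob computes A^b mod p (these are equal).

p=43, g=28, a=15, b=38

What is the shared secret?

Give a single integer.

A = 28^15 mod 43  (bits of 15 = 1111)
  bit 0 = 1: r = r^2 * 28 mod 43 = 1^2 * 28 = 1*28 = 28
  bit 1 = 1: r = r^2 * 28 mod 43 = 28^2 * 28 = 10*28 = 22
  bit 2 = 1: r = r^2 * 28 mod 43 = 22^2 * 28 = 11*28 = 7
  bit 3 = 1: r = r^2 * 28 mod 43 = 7^2 * 28 = 6*28 = 39
  -> A = 39
B = 28^38 mod 43  (bits of 38 = 100110)
  bit 0 = 1: r = r^2 * 28 mod 43 = 1^2 * 28 = 1*28 = 28
  bit 1 = 0: r = r^2 mod 43 = 28^2 = 10
  bit 2 = 0: r = r^2 mod 43 = 10^2 = 14
  bit 3 = 1: r = r^2 * 28 mod 43 = 14^2 * 28 = 24*28 = 27
  bit 4 = 1: r = r^2 * 28 mod 43 = 27^2 * 28 = 41*28 = 30
  bit 5 = 0: r = r^2 mod 43 = 30^2 = 40
  -> B = 40
s = B^a = 40^15 mod 43  (bits of 15 = 1111)
  bit 0 = 1: r = r^2 * 40 mod 43 = 1^2 * 40 = 1*40 = 40
  bit 1 = 1: r = r^2 * 40 mod 43 = 40^2 * 40 = 9*40 = 16
  bit 2 = 1: r = r^2 * 40 mod 43 = 16^2 * 40 = 41*40 = 6
  bit 3 = 1: r = r^2 * 40 mod 43 = 6^2 * 40 = 36*40 = 21
  -> s = B^a = 21

Answer: 21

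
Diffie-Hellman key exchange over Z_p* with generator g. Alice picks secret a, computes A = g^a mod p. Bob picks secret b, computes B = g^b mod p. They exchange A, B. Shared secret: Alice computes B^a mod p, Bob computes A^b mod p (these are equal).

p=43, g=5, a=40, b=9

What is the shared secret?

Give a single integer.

A = 5^40 mod 43  (bits of 40 = 101000)
  bit 0 = 1: r = r^2 * 5 mod 43 = 1^2 * 5 = 1*5 = 5
  bit 1 = 0: r = r^2 mod 43 = 5^2 = 25
  bit 2 = 1: r = r^2 * 5 mod 43 = 25^2 * 5 = 23*5 = 29
  bit 3 = 0: r = r^2 mod 43 = 29^2 = 24
  bit 4 = 0: r = r^2 mod 43 = 24^2 = 17
  bit 5 = 0: r = r^2 mod 43 = 17^2 = 31
  -> A = 31
B = 5^9 mod 43  (bits of 9 = 1001)
  bit 0 = 1: r = r^2 * 5 mod 43 = 1^2 * 5 = 1*5 = 5
  bit 1 = 0: r = r^2 mod 43 = 5^2 = 25
  bit 2 = 0: r = r^2 mod 43 = 25^2 = 23
  bit 3 = 1: r = r^2 * 5 mod 43 = 23^2 * 5 = 13*5 = 22
  -> B = 22
s = B^a = 22^40 mod 43  (bits of 40 = 101000)
  bit 0 = 1: r = r^2 * 22 mod 43 = 1^2 * 22 = 1*22 = 22
  bit 1 = 0: r = r^2 mod 43 = 22^2 = 11
  bit 2 = 1: r = r^2 * 22 mod 43 = 11^2 * 22 = 35*22 = 39
  bit 3 = 0: r = r^2 mod 43 = 39^2 = 16
  bit 4 = 0: r = r^2 mod 43 = 16^2 = 41
  bit 5 = 0: r = r^2 mod 43 = 41^2 = 4
  -> s = B^a = 4

Answer: 4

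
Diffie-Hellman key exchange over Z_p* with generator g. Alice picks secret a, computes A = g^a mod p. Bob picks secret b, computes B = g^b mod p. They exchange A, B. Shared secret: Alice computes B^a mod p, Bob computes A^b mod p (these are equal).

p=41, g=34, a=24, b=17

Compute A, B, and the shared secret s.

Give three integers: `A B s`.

A = 34^24 mod 41  (bits of 24 = 11000)
  bit 0 = 1: r = r^2 * 34 mod 41 = 1^2 * 34 = 1*34 = 34
  bit 1 = 1: r = r^2 * 34 mod 41 = 34^2 * 34 = 8*34 = 26
  bit 2 = 0: r = r^2 mod 41 = 26^2 = 20
  bit 3 = 0: r = r^2 mod 41 = 20^2 = 31
  bit 4 = 0: r = r^2 mod 41 = 31^2 = 18
  -> A = 18
B = 34^17 mod 41  (bits of 17 = 10001)
  bit 0 = 1: r = r^2 * 34 mod 41 = 1^2 * 34 = 1*34 = 34
  bit 1 = 0: r = r^2 mod 41 = 34^2 = 8
  bit 2 = 0: r = r^2 mod 41 = 8^2 = 23
  bit 3 = 0: r = r^2 mod 41 = 23^2 = 37
  bit 4 = 1: r = r^2 * 34 mod 41 = 37^2 * 34 = 16*34 = 11
  -> B = 11
s = B^a = 11^24 mod 41  (bits of 24 = 11000)
  bit 0 = 1: r = r^2 * 11 mod 41 = 1^2 * 11 = 1*11 = 11
  bit 1 = 1: r = r^2 * 11 mod 41 = 11^2 * 11 = 39*11 = 19
  bit 2 = 0: r = r^2 mod 41 = 19^2 = 33
  bit 3 = 0: r = r^2 mod 41 = 33^2 = 23
  bit 4 = 0: r = r^2 mod 41 = 23^2 = 37
  -> s = B^a = 37

Answer: 18 11 37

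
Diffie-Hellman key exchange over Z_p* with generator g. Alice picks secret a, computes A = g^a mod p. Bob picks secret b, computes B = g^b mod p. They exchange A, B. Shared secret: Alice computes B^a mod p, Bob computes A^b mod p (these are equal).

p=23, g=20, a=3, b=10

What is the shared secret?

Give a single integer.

Answer: 6

Derivation:
A = 20^3 mod 23  (bits of 3 = 11)
  bit 0 = 1: r = r^2 * 20 mod 23 = 1^2 * 20 = 1*20 = 20
  bit 1 = 1: r = r^2 * 20 mod 23 = 20^2 * 20 = 9*20 = 19
  -> A = 19
B = 20^10 mod 23  (bits of 10 = 1010)
  bit 0 = 1: r = r^2 * 20 mod 23 = 1^2 * 20 = 1*20 = 20
  bit 1 = 0: r = r^2 mod 23 = 20^2 = 9
  bit 2 = 1: r = r^2 * 20 mod 23 = 9^2 * 20 = 12*20 = 10
  bit 3 = 0: r = r^2 mod 23 = 10^2 = 8
  -> B = 8
s = B^a = 8^3 mod 23  (bits of 3 = 11)
  bit 0 = 1: r = r^2 * 8 mod 23 = 1^2 * 8 = 1*8 = 8
  bit 1 = 1: r = r^2 * 8 mod 23 = 8^2 * 8 = 18*8 = 6
  -> s = B^a = 6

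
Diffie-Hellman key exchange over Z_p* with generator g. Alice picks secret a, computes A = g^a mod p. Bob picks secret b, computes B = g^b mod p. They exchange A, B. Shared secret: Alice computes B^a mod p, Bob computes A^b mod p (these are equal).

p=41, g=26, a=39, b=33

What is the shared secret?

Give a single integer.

A = 26^39 mod 41  (bits of 39 = 100111)
  bit 0 = 1: r = r^2 * 26 mod 41 = 1^2 * 26 = 1*26 = 26
  bit 1 = 0: r = r^2 mod 41 = 26^2 = 20
  bit 2 = 0: r = r^2 mod 41 = 20^2 = 31
  bit 3 = 1: r = r^2 * 26 mod 41 = 31^2 * 26 = 18*26 = 17
  bit 4 = 1: r = r^2 * 26 mod 41 = 17^2 * 26 = 2*26 = 11
  bit 5 = 1: r = r^2 * 26 mod 41 = 11^2 * 26 = 39*26 = 30
  -> A = 30
B = 26^33 mod 41  (bits of 33 = 100001)
  bit 0 = 1: r = r^2 * 26 mod 41 = 1^2 * 26 = 1*26 = 26
  bit 1 = 0: r = r^2 mod 41 = 26^2 = 20
  bit 2 = 0: r = r^2 mod 41 = 20^2 = 31
  bit 3 = 0: r = r^2 mod 41 = 31^2 = 18
  bit 4 = 0: r = r^2 mod 41 = 18^2 = 37
  bit 5 = 1: r = r^2 * 26 mod 41 = 37^2 * 26 = 16*26 = 6
  -> B = 6
s = B^a = 6^39 mod 41  (bits of 39 = 100111)
  bit 0 = 1: r = r^2 * 6 mod 41 = 1^2 * 6 = 1*6 = 6
  bit 1 = 0: r = r^2 mod 41 = 6^2 = 36
  bit 2 = 0: r = r^2 mod 41 = 36^2 = 25
  bit 3 = 1: r = r^2 * 6 mod 41 = 25^2 * 6 = 10*6 = 19
  bit 4 = 1: r = r^2 * 6 mod 41 = 19^2 * 6 = 33*6 = 34
  bit 5 = 1: r = r^2 * 6 mod 41 = 34^2 * 6 = 8*6 = 7
  -> s = B^a = 7

Answer: 7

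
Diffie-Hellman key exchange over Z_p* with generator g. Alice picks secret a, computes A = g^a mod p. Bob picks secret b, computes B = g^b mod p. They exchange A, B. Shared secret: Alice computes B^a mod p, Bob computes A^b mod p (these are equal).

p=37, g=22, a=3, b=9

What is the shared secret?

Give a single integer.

Answer: 31

Derivation:
A = 22^3 mod 37  (bits of 3 = 11)
  bit 0 = 1: r = r^2 * 22 mod 37 = 1^2 * 22 = 1*22 = 22
  bit 1 = 1: r = r^2 * 22 mod 37 = 22^2 * 22 = 3*22 = 29
  -> A = 29
B = 22^9 mod 37  (bits of 9 = 1001)
  bit 0 = 1: r = r^2 * 22 mod 37 = 1^2 * 22 = 1*22 = 22
  bit 1 = 0: r = r^2 mod 37 = 22^2 = 3
  bit 2 = 0: r = r^2 mod 37 = 3^2 = 9
  bit 3 = 1: r = r^2 * 22 mod 37 = 9^2 * 22 = 7*22 = 6
  -> B = 6
s = B^a = 6^3 mod 37  (bits of 3 = 11)
  bit 0 = 1: r = r^2 * 6 mod 37 = 1^2 * 6 = 1*6 = 6
  bit 1 = 1: r = r^2 * 6 mod 37 = 6^2 * 6 = 36*6 = 31
  -> s = B^a = 31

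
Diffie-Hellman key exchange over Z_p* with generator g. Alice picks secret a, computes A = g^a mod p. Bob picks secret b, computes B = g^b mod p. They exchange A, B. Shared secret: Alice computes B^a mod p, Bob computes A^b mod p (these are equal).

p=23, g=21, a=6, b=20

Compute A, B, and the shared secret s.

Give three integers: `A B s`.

A = 21^6 mod 23  (bits of 6 = 110)
  bit 0 = 1: r = r^2 * 21 mod 23 = 1^2 * 21 = 1*21 = 21
  bit 1 = 1: r = r^2 * 21 mod 23 = 21^2 * 21 = 4*21 = 15
  bit 2 = 0: r = r^2 mod 23 = 15^2 = 18
  -> A = 18
B = 21^20 mod 23  (bits of 20 = 10100)
  bit 0 = 1: r = r^2 * 21 mod 23 = 1^2 * 21 = 1*21 = 21
  bit 1 = 0: r = r^2 mod 23 = 21^2 = 4
  bit 2 = 1: r = r^2 * 21 mod 23 = 4^2 * 21 = 16*21 = 14
  bit 3 = 0: r = r^2 mod 23 = 14^2 = 12
  bit 4 = 0: r = r^2 mod 23 = 12^2 = 6
  -> B = 6
s = B^a = 6^6 mod 23  (bits of 6 = 110)
  bit 0 = 1: r = r^2 * 6 mod 23 = 1^2 * 6 = 1*6 = 6
  bit 1 = 1: r = r^2 * 6 mod 23 = 6^2 * 6 = 13*6 = 9
  bit 2 = 0: r = r^2 mod 23 = 9^2 = 12
  -> s = B^a = 12

Answer: 18 6 12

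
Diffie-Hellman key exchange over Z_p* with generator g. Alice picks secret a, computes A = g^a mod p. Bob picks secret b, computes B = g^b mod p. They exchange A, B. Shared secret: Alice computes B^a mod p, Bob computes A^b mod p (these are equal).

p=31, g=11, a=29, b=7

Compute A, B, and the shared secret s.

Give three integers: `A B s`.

A = 11^29 mod 31  (bits of 29 = 11101)
  bit 0 = 1: r = r^2 * 11 mod 31 = 1^2 * 11 = 1*11 = 11
  bit 1 = 1: r = r^2 * 11 mod 31 = 11^2 * 11 = 28*11 = 29
  bit 2 = 1: r = r^2 * 11 mod 31 = 29^2 * 11 = 4*11 = 13
  bit 3 = 0: r = r^2 mod 31 = 13^2 = 14
  bit 4 = 1: r = r^2 * 11 mod 31 = 14^2 * 11 = 10*11 = 17
  -> A = 17
B = 11^7 mod 31  (bits of 7 = 111)
  bit 0 = 1: r = r^2 * 11 mod 31 = 1^2 * 11 = 1*11 = 11
  bit 1 = 1: r = r^2 * 11 mod 31 = 11^2 * 11 = 28*11 = 29
  bit 2 = 1: r = r^2 * 11 mod 31 = 29^2 * 11 = 4*11 = 13
  -> B = 13
s = B^a = 13^29 mod 31  (bits of 29 = 11101)
  bit 0 = 1: r = r^2 * 13 mod 31 = 1^2 * 13 = 1*13 = 13
  bit 1 = 1: r = r^2 * 13 mod 31 = 13^2 * 13 = 14*13 = 27
  bit 2 = 1: r = r^2 * 13 mod 31 = 27^2 * 13 = 16*13 = 22
  bit 3 = 0: r = r^2 mod 31 = 22^2 = 19
  bit 4 = 1: r = r^2 * 13 mod 31 = 19^2 * 13 = 20*13 = 12
  -> s = B^a = 12

Answer: 17 13 12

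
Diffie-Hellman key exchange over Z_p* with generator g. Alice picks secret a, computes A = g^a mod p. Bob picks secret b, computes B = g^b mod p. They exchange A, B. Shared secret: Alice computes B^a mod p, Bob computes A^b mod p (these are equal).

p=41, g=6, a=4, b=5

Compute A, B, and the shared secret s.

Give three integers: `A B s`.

Answer: 25 27 40

Derivation:
A = 6^4 mod 41  (bits of 4 = 100)
  bit 0 = 1: r = r^2 * 6 mod 41 = 1^2 * 6 = 1*6 = 6
  bit 1 = 0: r = r^2 mod 41 = 6^2 = 36
  bit 2 = 0: r = r^2 mod 41 = 36^2 = 25
  -> A = 25
B = 6^5 mod 41  (bits of 5 = 101)
  bit 0 = 1: r = r^2 * 6 mod 41 = 1^2 * 6 = 1*6 = 6
  bit 1 = 0: r = r^2 mod 41 = 6^2 = 36
  bit 2 = 1: r = r^2 * 6 mod 41 = 36^2 * 6 = 25*6 = 27
  -> B = 27
s = B^a = 27^4 mod 41  (bits of 4 = 100)
  bit 0 = 1: r = r^2 * 27 mod 41 = 1^2 * 27 = 1*27 = 27
  bit 1 = 0: r = r^2 mod 41 = 27^2 = 32
  bit 2 = 0: r = r^2 mod 41 = 32^2 = 40
  -> s = B^a = 40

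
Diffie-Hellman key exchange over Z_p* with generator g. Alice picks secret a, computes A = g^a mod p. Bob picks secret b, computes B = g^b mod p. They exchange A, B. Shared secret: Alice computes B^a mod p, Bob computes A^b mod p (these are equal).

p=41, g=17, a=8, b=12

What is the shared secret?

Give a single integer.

Answer: 10

Derivation:
A = 17^8 mod 41  (bits of 8 = 1000)
  bit 0 = 1: r = r^2 * 17 mod 41 = 1^2 * 17 = 1*17 = 17
  bit 1 = 0: r = r^2 mod 41 = 17^2 = 2
  bit 2 = 0: r = r^2 mod 41 = 2^2 = 4
  bit 3 = 0: r = r^2 mod 41 = 4^2 = 16
  -> A = 16
B = 17^12 mod 41  (bits of 12 = 1100)
  bit 0 = 1: r = r^2 * 17 mod 41 = 1^2 * 17 = 1*17 = 17
  bit 1 = 1: r = r^2 * 17 mod 41 = 17^2 * 17 = 2*17 = 34
  bit 2 = 0: r = r^2 mod 41 = 34^2 = 8
  bit 3 = 0: r = r^2 mod 41 = 8^2 = 23
  -> B = 23
s = B^a = 23^8 mod 41  (bits of 8 = 1000)
  bit 0 = 1: r = r^2 * 23 mod 41 = 1^2 * 23 = 1*23 = 23
  bit 1 = 0: r = r^2 mod 41 = 23^2 = 37
  bit 2 = 0: r = r^2 mod 41 = 37^2 = 16
  bit 3 = 0: r = r^2 mod 41 = 16^2 = 10
  -> s = B^a = 10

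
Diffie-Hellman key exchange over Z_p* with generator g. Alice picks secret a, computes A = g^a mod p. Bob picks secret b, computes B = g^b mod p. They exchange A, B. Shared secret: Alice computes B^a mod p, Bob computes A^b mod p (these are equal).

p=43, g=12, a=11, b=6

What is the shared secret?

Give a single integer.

A = 12^11 mod 43  (bits of 11 = 1011)
  bit 0 = 1: r = r^2 * 12 mod 43 = 1^2 * 12 = 1*12 = 12
  bit 1 = 0: r = r^2 mod 43 = 12^2 = 15
  bit 2 = 1: r = r^2 * 12 mod 43 = 15^2 * 12 = 10*12 = 34
  bit 3 = 1: r = r^2 * 12 mod 43 = 34^2 * 12 = 38*12 = 26
  -> A = 26
B = 12^6 mod 43  (bits of 6 = 110)
  bit 0 = 1: r = r^2 * 12 mod 43 = 1^2 * 12 = 1*12 = 12
  bit 1 = 1: r = r^2 * 12 mod 43 = 12^2 * 12 = 15*12 = 8
  bit 2 = 0: r = r^2 mod 43 = 8^2 = 21
  -> B = 21
s = B^a = 21^11 mod 43  (bits of 11 = 1011)
  bit 0 = 1: r = r^2 * 21 mod 43 = 1^2 * 21 = 1*21 = 21
  bit 1 = 0: r = r^2 mod 43 = 21^2 = 11
  bit 2 = 1: r = r^2 * 21 mod 43 = 11^2 * 21 = 35*21 = 4
  bit 3 = 1: r = r^2 * 21 mod 43 = 4^2 * 21 = 16*21 = 35
  -> s = B^a = 35

Answer: 35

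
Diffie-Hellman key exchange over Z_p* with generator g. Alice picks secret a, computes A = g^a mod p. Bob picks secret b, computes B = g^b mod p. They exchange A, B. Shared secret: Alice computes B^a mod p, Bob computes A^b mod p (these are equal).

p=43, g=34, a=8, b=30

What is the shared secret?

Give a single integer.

A = 34^8 mod 43  (bits of 8 = 1000)
  bit 0 = 1: r = r^2 * 34 mod 43 = 1^2 * 34 = 1*34 = 34
  bit 1 = 0: r = r^2 mod 43 = 34^2 = 38
  bit 2 = 0: r = r^2 mod 43 = 38^2 = 25
  bit 3 = 0: r = r^2 mod 43 = 25^2 = 23
  -> A = 23
B = 34^30 mod 43  (bits of 30 = 11110)
  bit 0 = 1: r = r^2 * 34 mod 43 = 1^2 * 34 = 1*34 = 34
  bit 1 = 1: r = r^2 * 34 mod 43 = 34^2 * 34 = 38*34 = 2
  bit 2 = 1: r = r^2 * 34 mod 43 = 2^2 * 34 = 4*34 = 7
  bit 3 = 1: r = r^2 * 34 mod 43 = 7^2 * 34 = 6*34 = 32
  bit 4 = 0: r = r^2 mod 43 = 32^2 = 35
  -> B = 35
s = B^a = 35^8 mod 43  (bits of 8 = 1000)
  bit 0 = 1: r = r^2 * 35 mod 43 = 1^2 * 35 = 1*35 = 35
  bit 1 = 0: r = r^2 mod 43 = 35^2 = 21
  bit 2 = 0: r = r^2 mod 43 = 21^2 = 11
  bit 3 = 0: r = r^2 mod 43 = 11^2 = 35
  -> s = B^a = 35

Answer: 35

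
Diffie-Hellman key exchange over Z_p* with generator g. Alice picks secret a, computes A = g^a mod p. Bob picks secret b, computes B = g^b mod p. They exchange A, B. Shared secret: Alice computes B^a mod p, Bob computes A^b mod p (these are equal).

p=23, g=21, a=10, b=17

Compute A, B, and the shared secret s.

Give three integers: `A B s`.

Answer: 12 5 9

Derivation:
A = 21^10 mod 23  (bits of 10 = 1010)
  bit 0 = 1: r = r^2 * 21 mod 23 = 1^2 * 21 = 1*21 = 21
  bit 1 = 0: r = r^2 mod 23 = 21^2 = 4
  bit 2 = 1: r = r^2 * 21 mod 23 = 4^2 * 21 = 16*21 = 14
  bit 3 = 0: r = r^2 mod 23 = 14^2 = 12
  -> A = 12
B = 21^17 mod 23  (bits of 17 = 10001)
  bit 0 = 1: r = r^2 * 21 mod 23 = 1^2 * 21 = 1*21 = 21
  bit 1 = 0: r = r^2 mod 23 = 21^2 = 4
  bit 2 = 0: r = r^2 mod 23 = 4^2 = 16
  bit 3 = 0: r = r^2 mod 23 = 16^2 = 3
  bit 4 = 1: r = r^2 * 21 mod 23 = 3^2 * 21 = 9*21 = 5
  -> B = 5
s = B^a = 5^10 mod 23  (bits of 10 = 1010)
  bit 0 = 1: r = r^2 * 5 mod 23 = 1^2 * 5 = 1*5 = 5
  bit 1 = 0: r = r^2 mod 23 = 5^2 = 2
  bit 2 = 1: r = r^2 * 5 mod 23 = 2^2 * 5 = 4*5 = 20
  bit 3 = 0: r = r^2 mod 23 = 20^2 = 9
  -> s = B^a = 9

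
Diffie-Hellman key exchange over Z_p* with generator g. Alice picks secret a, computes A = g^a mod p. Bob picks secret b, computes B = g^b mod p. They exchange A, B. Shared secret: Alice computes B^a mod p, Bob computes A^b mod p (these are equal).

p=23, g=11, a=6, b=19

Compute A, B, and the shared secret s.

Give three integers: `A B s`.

Answer: 9 15 13

Derivation:
A = 11^6 mod 23  (bits of 6 = 110)
  bit 0 = 1: r = r^2 * 11 mod 23 = 1^2 * 11 = 1*11 = 11
  bit 1 = 1: r = r^2 * 11 mod 23 = 11^2 * 11 = 6*11 = 20
  bit 2 = 0: r = r^2 mod 23 = 20^2 = 9
  -> A = 9
B = 11^19 mod 23  (bits of 19 = 10011)
  bit 0 = 1: r = r^2 * 11 mod 23 = 1^2 * 11 = 1*11 = 11
  bit 1 = 0: r = r^2 mod 23 = 11^2 = 6
  bit 2 = 0: r = r^2 mod 23 = 6^2 = 13
  bit 3 = 1: r = r^2 * 11 mod 23 = 13^2 * 11 = 8*11 = 19
  bit 4 = 1: r = r^2 * 11 mod 23 = 19^2 * 11 = 16*11 = 15
  -> B = 15
s = B^a = 15^6 mod 23  (bits of 6 = 110)
  bit 0 = 1: r = r^2 * 15 mod 23 = 1^2 * 15 = 1*15 = 15
  bit 1 = 1: r = r^2 * 15 mod 23 = 15^2 * 15 = 18*15 = 17
  bit 2 = 0: r = r^2 mod 23 = 17^2 = 13
  -> s = B^a = 13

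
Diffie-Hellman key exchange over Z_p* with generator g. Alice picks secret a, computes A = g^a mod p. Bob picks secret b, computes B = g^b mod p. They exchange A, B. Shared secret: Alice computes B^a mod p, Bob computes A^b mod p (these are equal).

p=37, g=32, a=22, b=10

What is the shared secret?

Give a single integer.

A = 32^22 mod 37  (bits of 22 = 10110)
  bit 0 = 1: r = r^2 * 32 mod 37 = 1^2 * 32 = 1*32 = 32
  bit 1 = 0: r = r^2 mod 37 = 32^2 = 25
  bit 2 = 1: r = r^2 * 32 mod 37 = 25^2 * 32 = 33*32 = 20
  bit 3 = 1: r = r^2 * 32 mod 37 = 20^2 * 32 = 30*32 = 35
  bit 4 = 0: r = r^2 mod 37 = 35^2 = 4
  -> A = 4
B = 32^10 mod 37  (bits of 10 = 1010)
  bit 0 = 1: r = r^2 * 32 mod 37 = 1^2 * 32 = 1*32 = 32
  bit 1 = 0: r = r^2 mod 37 = 32^2 = 25
  bit 2 = 1: r = r^2 * 32 mod 37 = 25^2 * 32 = 33*32 = 20
  bit 3 = 0: r = r^2 mod 37 = 20^2 = 30
  -> B = 30
s = B^a = 30^22 mod 37  (bits of 22 = 10110)
  bit 0 = 1: r = r^2 * 30 mod 37 = 1^2 * 30 = 1*30 = 30
  bit 1 = 0: r = r^2 mod 37 = 30^2 = 12
  bit 2 = 1: r = r^2 * 30 mod 37 = 12^2 * 30 = 33*30 = 28
  bit 3 = 1: r = r^2 * 30 mod 37 = 28^2 * 30 = 7*30 = 25
  bit 4 = 0: r = r^2 mod 37 = 25^2 = 33
  -> s = B^a = 33

Answer: 33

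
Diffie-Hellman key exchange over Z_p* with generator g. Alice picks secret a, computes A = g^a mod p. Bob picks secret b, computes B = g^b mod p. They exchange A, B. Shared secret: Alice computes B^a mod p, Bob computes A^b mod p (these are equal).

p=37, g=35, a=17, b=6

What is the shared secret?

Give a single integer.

A = 35^17 mod 37  (bits of 17 = 10001)
  bit 0 = 1: r = r^2 * 35 mod 37 = 1^2 * 35 = 1*35 = 35
  bit 1 = 0: r = r^2 mod 37 = 35^2 = 4
  bit 2 = 0: r = r^2 mod 37 = 4^2 = 16
  bit 3 = 0: r = r^2 mod 37 = 16^2 = 34
  bit 4 = 1: r = r^2 * 35 mod 37 = 34^2 * 35 = 9*35 = 19
  -> A = 19
B = 35^6 mod 37  (bits of 6 = 110)
  bit 0 = 1: r = r^2 * 35 mod 37 = 1^2 * 35 = 1*35 = 35
  bit 1 = 1: r = r^2 * 35 mod 37 = 35^2 * 35 = 4*35 = 29
  bit 2 = 0: r = r^2 mod 37 = 29^2 = 27
  -> B = 27
s = B^a = 27^17 mod 37  (bits of 17 = 10001)
  bit 0 = 1: r = r^2 * 27 mod 37 = 1^2 * 27 = 1*27 = 27
  bit 1 = 0: r = r^2 mod 37 = 27^2 = 26
  bit 2 = 0: r = r^2 mod 37 = 26^2 = 10
  bit 3 = 0: r = r^2 mod 37 = 10^2 = 26
  bit 4 = 1: r = r^2 * 27 mod 37 = 26^2 * 27 = 10*27 = 11
  -> s = B^a = 11

Answer: 11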